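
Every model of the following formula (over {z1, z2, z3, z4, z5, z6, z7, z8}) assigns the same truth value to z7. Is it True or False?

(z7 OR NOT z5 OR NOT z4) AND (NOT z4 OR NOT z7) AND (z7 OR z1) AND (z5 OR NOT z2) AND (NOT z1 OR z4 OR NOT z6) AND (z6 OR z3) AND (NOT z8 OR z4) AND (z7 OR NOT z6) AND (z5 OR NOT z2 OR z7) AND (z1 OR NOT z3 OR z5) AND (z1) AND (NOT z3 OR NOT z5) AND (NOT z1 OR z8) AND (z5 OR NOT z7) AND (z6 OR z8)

Suppose z7 = true.
From the singleton clause (NOT z4), z4 = false.
From the singleton clause (NOT z8), z8 = false.
From the singleton clause (z1), z1 = true.
But (NOT z1) is also a unit clause — contradiction.
So every satisfying assignment has z7 = False.

False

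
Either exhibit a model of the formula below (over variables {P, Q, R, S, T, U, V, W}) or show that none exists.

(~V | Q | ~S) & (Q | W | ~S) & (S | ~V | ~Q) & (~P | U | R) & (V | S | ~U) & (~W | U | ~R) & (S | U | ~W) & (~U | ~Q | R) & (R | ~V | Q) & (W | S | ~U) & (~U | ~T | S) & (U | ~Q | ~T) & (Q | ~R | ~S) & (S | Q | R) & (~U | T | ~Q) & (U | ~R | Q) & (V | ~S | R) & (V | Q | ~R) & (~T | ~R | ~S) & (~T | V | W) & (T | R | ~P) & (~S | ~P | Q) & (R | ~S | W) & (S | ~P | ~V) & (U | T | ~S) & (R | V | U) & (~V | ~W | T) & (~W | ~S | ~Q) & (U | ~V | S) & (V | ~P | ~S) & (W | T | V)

Branch on V: set V = 0.
Branch on S: set S = 1.
The clause (R) is unit, so R = 1.
The clause (Q) is unit, so Q = 1.
The clause (~T) is unit, so T = 0.
The clause (~U) is unit, so U = 0.
That conflicts with the unit clause (U).
Backtrack on S: now try S = 0.
The clause (~U) is unit, so U = 0.
The clause (~W) is unit, so W = 0.
The clause (~T) is unit, so T = 0.
That conflicts with the unit clause (T).
Either choice for S ends in contradiction.
Backtrack on V: now try V = 1.
Branch on Q: set Q = 1.
The clause (S) is unit, so S = 1.
The clause (~W) is unit, so W = 0.
The clause (R) is unit, so R = 1.
The clause (~T) is unit, so T = 0.
The clause (~U) is unit, so U = 0.
That conflicts with the unit clause (U).
Backtrack on Q: now try Q = 0.
The clause (~S) is unit, so S = 0.
The clause (R) is unit, so R = 1.
The clause (U) is unit, so U = 1.
The clause (W) is unit, so W = 1.
The clause (~T) is unit, so T = 0.
That conflicts with the unit clause (T).
Either choice for Q ends in contradiction.
Either choice for V ends in contradiction.

UNSATISFIABLE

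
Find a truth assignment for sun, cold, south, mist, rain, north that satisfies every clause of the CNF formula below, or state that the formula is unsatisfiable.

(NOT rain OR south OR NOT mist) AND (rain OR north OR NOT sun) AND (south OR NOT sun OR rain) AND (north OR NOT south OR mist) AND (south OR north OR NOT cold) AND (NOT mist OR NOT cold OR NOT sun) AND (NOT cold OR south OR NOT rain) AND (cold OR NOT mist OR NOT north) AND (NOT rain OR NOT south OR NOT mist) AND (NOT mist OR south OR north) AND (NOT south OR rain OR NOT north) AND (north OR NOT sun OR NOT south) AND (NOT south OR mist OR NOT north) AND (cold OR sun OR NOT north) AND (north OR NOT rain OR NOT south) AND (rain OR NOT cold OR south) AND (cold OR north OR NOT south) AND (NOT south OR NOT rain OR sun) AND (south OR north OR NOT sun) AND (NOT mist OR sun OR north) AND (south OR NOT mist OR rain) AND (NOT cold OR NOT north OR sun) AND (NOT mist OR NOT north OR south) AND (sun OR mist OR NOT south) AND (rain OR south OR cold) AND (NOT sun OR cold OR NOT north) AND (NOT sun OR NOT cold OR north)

Branch on rain: set rain = true.
Branch on south: set south = false.
Unit clause (NOT mist) forces mist = false.
Unit clause (NOT cold) forces cold = false.
Branch on sun: set sun = false.
Unit clause (NOT north) forces north = false.
This assignment satisfies each clause.

sun: false,  cold: false,  south: false,  mist: false,  rain: true,  north: false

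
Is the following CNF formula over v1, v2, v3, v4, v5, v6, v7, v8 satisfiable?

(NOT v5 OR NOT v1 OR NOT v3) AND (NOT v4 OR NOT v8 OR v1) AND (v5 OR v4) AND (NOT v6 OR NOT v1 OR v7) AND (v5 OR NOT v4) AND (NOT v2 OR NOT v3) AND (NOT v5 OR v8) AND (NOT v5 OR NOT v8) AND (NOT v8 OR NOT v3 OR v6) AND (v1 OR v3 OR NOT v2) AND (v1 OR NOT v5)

Case v5 = true:
The clause (v8) is unit, so v8 = true.
That conflicts with the unit clause (NOT v8).
Backtrack on v5: now try v5 = false.
The clause (v4) is unit, so v4 = true.
That conflicts with the unit clause (NOT v4).
Neither v5 = true nor v5 = false works.
No assignment satisfies every clause.

No, unsatisfiable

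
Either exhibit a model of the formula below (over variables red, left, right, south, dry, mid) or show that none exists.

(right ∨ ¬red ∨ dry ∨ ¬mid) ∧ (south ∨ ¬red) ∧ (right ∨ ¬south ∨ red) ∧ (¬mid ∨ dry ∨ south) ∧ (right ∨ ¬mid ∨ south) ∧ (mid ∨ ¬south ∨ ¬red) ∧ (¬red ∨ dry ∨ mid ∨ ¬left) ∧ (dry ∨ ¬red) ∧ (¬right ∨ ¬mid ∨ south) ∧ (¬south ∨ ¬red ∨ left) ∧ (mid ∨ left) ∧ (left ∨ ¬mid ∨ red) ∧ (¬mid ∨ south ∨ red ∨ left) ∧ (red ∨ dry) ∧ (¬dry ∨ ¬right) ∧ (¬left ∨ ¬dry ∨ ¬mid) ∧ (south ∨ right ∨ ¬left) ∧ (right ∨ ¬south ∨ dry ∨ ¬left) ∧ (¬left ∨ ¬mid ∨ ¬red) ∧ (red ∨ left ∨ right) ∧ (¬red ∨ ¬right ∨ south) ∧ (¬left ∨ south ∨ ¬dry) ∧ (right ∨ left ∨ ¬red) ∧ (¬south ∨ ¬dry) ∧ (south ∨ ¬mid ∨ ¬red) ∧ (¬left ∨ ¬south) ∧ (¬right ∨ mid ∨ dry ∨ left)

UNSATISFIABLE

Case south = True:
From the singleton clause (¬dry), dry = False.
From the singleton clause (¬red), red = False.
Now (red) is unsatisfied and unit — conflict.
So south must be the other value — set south = False.
From the singleton clause (¬red), red = False.
From the singleton clause (dry), dry = True.
From the singleton clause (¬right), right = False.
From the singleton clause (¬mid), mid = False.
From the singleton clause (left), left = True.
Now (¬left) is unsatisfied and unit — conflict.
Both values of south lead to a conflict.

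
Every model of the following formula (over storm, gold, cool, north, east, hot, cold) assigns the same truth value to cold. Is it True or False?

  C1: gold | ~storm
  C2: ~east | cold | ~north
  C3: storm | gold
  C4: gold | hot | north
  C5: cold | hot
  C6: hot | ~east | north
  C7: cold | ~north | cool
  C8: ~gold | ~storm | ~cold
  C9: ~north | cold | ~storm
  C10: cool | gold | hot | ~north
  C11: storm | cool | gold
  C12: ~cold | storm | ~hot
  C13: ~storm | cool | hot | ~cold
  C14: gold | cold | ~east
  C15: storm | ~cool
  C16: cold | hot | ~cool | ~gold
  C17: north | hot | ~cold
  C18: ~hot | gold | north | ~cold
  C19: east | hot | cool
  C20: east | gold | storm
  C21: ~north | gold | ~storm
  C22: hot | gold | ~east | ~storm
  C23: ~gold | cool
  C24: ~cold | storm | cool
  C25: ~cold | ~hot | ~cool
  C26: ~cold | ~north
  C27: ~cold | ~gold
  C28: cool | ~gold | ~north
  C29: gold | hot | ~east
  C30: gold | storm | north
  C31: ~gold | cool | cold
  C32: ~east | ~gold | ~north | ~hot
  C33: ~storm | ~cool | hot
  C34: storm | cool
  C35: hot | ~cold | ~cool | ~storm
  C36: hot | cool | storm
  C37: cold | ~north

Suppose cold = 1.
Unit clause (~north) forces north = 0.
Unit clause (hot) forces hot = 1.
Unit clause (storm) forces storm = 1.
Unit clause (gold) forces gold = 1.
That conflicts with the unit clause (~gold).
So every satisfying assignment has cold = False.

False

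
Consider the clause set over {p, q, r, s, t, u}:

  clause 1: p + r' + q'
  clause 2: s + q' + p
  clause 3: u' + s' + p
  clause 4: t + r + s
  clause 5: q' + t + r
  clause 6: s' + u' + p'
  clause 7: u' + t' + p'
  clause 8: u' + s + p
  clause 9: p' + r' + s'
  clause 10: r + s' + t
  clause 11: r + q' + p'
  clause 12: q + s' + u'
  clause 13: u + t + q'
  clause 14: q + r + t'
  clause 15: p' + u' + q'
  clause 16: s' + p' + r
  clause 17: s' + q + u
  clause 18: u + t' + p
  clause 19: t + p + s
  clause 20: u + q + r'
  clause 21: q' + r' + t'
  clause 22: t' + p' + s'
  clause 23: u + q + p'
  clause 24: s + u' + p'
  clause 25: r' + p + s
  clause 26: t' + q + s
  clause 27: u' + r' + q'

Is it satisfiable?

No

Case p = 1:
Case s = 0:
From the singleton clause (u'), u = 0.
From the singleton clause (q), q = 1.
From the singleton clause (r), r = 1.
From the singleton clause (t), t = 1.
But (t') is also a unit clause — contradiction.
That branch fails; take s = 1 instead.
From the singleton clause (u'), u = 0.
From the singleton clause (r'), r = 0.
But (r) is also a unit clause — contradiction.
Either choice for s ends in contradiction.
That branch fails; take p = 0 instead.
Case r = 0:
Case s = 1:
From the singleton clause (u'), u = 0.
From the singleton clause (t), t = 1.
But (t') is also a unit clause — contradiction.
That branch fails; take s = 0 instead.
From the singleton clause (q'), q = 0.
From the singleton clause (t), t = 1.
But (t') is also a unit clause — contradiction.
Either choice for s ends in contradiction.
That branch fails; take r = 1 instead.
From the singleton clause (q'), q = 0.
From the singleton clause (u), u = 1.
From the singleton clause (s'), s = 0.
But (s) is also a unit clause — contradiction.
Either choice for r ends in contradiction.
Either choice for p ends in contradiction.
No assignment satisfies every clause.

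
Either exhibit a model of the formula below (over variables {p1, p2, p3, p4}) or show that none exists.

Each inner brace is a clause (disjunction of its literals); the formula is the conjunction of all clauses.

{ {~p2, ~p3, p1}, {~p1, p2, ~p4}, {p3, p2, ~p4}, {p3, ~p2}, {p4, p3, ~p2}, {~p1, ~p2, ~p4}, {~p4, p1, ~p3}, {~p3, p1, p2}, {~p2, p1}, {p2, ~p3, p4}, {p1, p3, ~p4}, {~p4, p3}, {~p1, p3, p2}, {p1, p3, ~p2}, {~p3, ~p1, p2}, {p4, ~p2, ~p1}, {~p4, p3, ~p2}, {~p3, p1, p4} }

Suppose p3 = 0.
Unit clause (~p2) forces p2 = 0.
Unit clause (~p4) forces p4 = 0.
Unit clause (~p1) forces p1 = 0.
All clauses are satisfied.

p1: 0, p2: 0, p3: 0, p4: 0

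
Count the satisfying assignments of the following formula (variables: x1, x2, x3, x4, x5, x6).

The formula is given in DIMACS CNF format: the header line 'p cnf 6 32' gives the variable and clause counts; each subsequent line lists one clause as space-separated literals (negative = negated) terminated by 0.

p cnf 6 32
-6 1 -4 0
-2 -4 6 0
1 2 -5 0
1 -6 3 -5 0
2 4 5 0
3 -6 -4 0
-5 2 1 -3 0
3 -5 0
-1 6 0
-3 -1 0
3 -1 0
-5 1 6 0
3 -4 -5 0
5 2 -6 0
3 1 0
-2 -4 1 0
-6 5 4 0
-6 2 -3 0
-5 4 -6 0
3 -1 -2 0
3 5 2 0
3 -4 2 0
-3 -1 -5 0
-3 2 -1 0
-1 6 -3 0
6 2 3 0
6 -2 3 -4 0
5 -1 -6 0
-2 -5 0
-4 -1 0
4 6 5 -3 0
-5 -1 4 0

1

There are 2^6 = 64 truth assignments over (x1, x2, x3, x4, x5, x6).
Split on x5. With x5 = True, the clauses containing x5 are satisfied and ¬x5 drops from the rest; 0 of the 2^5 = 32 assignments to the other variables satisfy what remains.
With x5 = False, by the same count on the reduced clause set, 1 assignment works.
Total: 0 + 1 = 1.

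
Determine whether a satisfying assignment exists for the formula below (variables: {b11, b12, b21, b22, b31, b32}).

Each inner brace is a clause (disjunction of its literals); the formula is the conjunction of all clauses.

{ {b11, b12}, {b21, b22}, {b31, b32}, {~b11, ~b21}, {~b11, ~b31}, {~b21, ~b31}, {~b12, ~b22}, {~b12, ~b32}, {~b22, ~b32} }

Unsatisfiable

Try b11 = 1.
(~b21) alone gives b21 = 0.
(b22) alone gives b22 = 1.
(~b31) alone gives b31 = 0.
(b32) alone gives b32 = 1.
But (~b32) is also a unit clause — contradiction.
So b11 must be the other value — set b11 = 0.
(b12) alone gives b12 = 1.
(~b22) alone gives b22 = 0.
(b21) alone gives b21 = 1.
(~b31) alone gives b31 = 0.
(b32) alone gives b32 = 1.
But (~b32) is also a unit clause — contradiction.
Both values of b11 lead to a conflict.
No assignment satisfies every clause.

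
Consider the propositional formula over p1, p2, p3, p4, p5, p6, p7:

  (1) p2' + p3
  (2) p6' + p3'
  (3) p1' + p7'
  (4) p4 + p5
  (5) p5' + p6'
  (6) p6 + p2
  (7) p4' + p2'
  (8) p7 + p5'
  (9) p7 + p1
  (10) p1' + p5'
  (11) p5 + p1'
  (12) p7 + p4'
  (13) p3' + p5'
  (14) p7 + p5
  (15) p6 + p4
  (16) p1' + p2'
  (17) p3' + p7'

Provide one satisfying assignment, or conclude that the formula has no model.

Branch on p2: set p2 = 0.
(p6) alone gives p6 = 1.
(p3') alone gives p3 = 0.
(p5') alone gives p5 = 0.
(p4) alone gives p4 = 1.
(p1') alone gives p1 = 0.
(p7) alone gives p7 = 1.
Every clause now holds.

p1 ↦ 0,  p2 ↦ 0,  p3 ↦ 0,  p4 ↦ 1,  p5 ↦ 0,  p6 ↦ 1,  p7 ↦ 1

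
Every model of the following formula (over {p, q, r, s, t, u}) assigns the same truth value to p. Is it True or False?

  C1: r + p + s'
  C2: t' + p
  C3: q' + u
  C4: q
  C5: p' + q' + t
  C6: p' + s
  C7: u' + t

True

Suppose p = 0.
The clause (t') is unit, so t = 0.
The clause (q) is unit, so q = 1.
The clause (u) is unit, so u = 1.
Now (u') is unsatisfied and unit — conflict.
So every satisfying assignment has p = True.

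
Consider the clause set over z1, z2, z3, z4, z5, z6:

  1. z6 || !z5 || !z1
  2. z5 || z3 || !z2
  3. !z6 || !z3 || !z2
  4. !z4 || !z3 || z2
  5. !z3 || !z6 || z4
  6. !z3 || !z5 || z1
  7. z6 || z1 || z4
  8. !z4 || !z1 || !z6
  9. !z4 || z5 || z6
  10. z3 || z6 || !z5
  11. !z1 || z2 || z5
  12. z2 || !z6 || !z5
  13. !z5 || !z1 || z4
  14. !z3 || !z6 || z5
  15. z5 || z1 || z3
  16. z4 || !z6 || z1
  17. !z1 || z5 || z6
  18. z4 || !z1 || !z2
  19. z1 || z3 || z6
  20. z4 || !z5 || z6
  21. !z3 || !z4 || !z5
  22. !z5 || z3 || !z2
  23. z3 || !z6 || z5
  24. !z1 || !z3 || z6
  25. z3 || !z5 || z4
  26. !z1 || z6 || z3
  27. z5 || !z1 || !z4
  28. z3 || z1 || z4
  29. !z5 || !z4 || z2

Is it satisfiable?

No

Try z6 = true.
Try z3 = false.
The clause (z5) is unit, so z5 = true.
The clause (z2) is unit, so z2 = true.
But (!z2) is also a unit clause — contradiction.
Undo z3 and try z3 = true.
The clause (!z2) is unit, so z2 = false.
The clause (!z4) is unit, so z4 = false.
But (z4) is also a unit clause — contradiction.
Both values of z3 lead to a conflict.
Undo z6 and try z6 = false.
Try z5 = false.
The clause (!z4) is unit, so z4 = false.
The clause (z1) is unit, so z1 = true.
But (!z1) is also a unit clause — contradiction.
Undo z5 and try z5 = true.
The clause (!z1) is unit, so z1 = false.
The clause (!z3) is unit, so z3 = false.
But (z3) is also a unit clause — contradiction.
Both values of z5 lead to a conflict.
Both values of z6 lead to a conflict.
No assignment satisfies every clause.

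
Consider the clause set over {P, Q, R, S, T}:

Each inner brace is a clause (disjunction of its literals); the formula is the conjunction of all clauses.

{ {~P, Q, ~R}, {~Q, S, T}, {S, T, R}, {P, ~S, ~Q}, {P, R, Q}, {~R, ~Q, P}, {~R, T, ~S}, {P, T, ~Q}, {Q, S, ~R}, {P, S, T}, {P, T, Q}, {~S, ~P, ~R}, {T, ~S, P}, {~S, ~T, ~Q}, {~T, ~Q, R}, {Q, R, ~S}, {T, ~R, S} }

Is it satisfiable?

Yes, satisfiable

Branch on P: set P = 1.
Branch on Q: set Q = 1.
Branch on S: set S = 1.
From the singleton clause (~R), R = 0.
From the singleton clause (~T), T = 0.
This assignment satisfies each clause.
A satisfying assignment: P: 1, Q: 1, R: 0, S: 1, T: 0.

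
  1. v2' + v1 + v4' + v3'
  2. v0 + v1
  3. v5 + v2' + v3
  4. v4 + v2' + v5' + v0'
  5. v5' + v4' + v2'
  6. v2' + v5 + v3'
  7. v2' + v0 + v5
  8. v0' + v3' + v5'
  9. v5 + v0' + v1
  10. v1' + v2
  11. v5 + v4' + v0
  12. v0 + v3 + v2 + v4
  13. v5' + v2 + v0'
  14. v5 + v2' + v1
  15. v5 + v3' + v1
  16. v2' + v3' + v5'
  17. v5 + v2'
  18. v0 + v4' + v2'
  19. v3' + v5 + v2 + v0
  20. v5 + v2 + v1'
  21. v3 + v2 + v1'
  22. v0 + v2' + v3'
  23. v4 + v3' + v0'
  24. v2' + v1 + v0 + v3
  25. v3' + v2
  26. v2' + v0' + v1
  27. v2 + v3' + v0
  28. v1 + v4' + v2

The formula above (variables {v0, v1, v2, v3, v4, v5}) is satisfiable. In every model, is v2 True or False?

True

Suppose v2 = 0.
From the singleton clause (v1'), v1 = 0.
From the singleton clause (v0), v0 = 1.
From the singleton clause (v5), v5 = 1.
Now (v5') is unsatisfied and unit — conflict.
So every satisfying assignment has v2 = True.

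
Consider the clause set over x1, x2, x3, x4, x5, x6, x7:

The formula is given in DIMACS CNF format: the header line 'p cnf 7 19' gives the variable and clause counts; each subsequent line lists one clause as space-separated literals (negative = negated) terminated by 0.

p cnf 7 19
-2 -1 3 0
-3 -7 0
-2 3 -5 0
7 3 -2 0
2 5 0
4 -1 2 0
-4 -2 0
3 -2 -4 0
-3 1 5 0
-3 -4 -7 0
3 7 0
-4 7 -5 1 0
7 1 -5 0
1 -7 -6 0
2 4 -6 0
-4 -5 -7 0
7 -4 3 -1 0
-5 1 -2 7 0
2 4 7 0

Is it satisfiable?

Yes

Branch on x3: set x3 = True.
From the singleton clause (¬x7), x7 = False.
Branch on x2: set x2 = True.
From the singleton clause (¬x4), x4 = False.
Branch on x1: set x1 = True.
Every clause is now satisfied; x5, x6 are unconstrained.
A satisfying assignment: x1: True, x2: True, x3: True, x4: False, x5: True, x6: True, x7: False.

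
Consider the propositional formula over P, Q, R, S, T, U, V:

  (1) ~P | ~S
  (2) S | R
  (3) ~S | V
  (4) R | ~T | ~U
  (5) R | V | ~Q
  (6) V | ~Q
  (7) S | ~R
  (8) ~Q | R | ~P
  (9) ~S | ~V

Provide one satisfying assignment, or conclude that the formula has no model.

Suppose P = 0.
Suppose S = 1.
Unit clause (V) forces V = 1.
Now (~V) is unsatisfied and unit — conflict.
Backtrack on S: now try S = 0.
Unit clause (R) forces R = 1.
Now (~R) is unsatisfied and unit — conflict.
Neither S = 1 nor S = 0 works.
Backtrack on P: now try P = 1.
Unit clause (~S) forces S = 0.
Unit clause (R) forces R = 1.
Now (~R) is unsatisfied and unit — conflict.
Neither P = 1 nor P = 0 works.

UNSATISFIABLE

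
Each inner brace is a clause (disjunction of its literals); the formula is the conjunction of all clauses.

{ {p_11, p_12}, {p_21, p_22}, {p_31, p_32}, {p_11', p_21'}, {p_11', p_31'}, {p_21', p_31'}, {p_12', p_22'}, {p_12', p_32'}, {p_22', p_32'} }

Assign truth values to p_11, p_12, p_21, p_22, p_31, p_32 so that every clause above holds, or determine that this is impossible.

Try p_11 = 1.
Unit clause (p_21') forces p_21 = 0.
Unit clause (p_22) forces p_22 = 1.
Unit clause (p_31') forces p_31 = 0.
Unit clause (p_32) forces p_32 = 1.
Now (p_32') is unsatisfied and unit — conflict.
So p_11 must be the other value — set p_11 = 0.
Unit clause (p_12) forces p_12 = 1.
Unit clause (p_22') forces p_22 = 0.
Unit clause (p_21) forces p_21 = 1.
Unit clause (p_31') forces p_31 = 0.
Unit clause (p_32) forces p_32 = 1.
Now (p_32') is unsatisfied and unit — conflict.
Either choice for p_11 ends in contradiction.

UNSATISFIABLE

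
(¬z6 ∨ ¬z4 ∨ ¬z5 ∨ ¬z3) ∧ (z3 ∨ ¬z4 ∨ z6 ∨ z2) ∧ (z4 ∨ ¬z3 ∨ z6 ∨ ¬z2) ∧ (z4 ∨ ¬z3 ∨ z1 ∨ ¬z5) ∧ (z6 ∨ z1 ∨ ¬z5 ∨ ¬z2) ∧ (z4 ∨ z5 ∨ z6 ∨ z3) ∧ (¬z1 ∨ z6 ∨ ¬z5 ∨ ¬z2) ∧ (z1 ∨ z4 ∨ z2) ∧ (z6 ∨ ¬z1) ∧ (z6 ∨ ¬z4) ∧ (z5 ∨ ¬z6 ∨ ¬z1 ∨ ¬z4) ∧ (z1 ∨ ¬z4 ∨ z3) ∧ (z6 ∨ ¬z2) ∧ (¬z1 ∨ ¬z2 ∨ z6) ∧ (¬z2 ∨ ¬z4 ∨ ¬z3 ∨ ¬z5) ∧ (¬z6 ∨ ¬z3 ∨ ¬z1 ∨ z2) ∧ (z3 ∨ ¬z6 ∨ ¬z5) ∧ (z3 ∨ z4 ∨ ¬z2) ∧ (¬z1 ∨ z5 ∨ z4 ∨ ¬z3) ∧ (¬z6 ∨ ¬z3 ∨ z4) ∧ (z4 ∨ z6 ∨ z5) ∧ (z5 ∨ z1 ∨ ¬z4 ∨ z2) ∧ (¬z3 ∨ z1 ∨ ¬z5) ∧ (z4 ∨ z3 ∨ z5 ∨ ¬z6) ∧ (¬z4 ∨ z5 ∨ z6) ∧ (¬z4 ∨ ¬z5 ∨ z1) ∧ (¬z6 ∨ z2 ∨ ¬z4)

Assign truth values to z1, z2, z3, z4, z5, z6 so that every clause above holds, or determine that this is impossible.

z1: False; z2: True; z3: True; z4: True; z5: False; z6: True

Branch on z6: set z6 = True.
Branch on z3: set z3 = True.
Unit clause (z4) forces z4 = True.
Unit clause (¬z5) forces z5 = False.
Unit clause (¬z1) forces z1 = False.
Unit clause (z2) forces z2 = True.
All clauses are satisfied.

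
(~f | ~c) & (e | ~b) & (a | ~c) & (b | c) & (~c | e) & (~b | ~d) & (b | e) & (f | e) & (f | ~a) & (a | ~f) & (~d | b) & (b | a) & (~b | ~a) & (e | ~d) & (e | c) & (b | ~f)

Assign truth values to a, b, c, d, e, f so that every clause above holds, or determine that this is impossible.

Branch on f: set f = 0.
Unit clause (e) forces e = 1.
Unit clause (~a) forces a = 0.
Unit clause (~c) forces c = 0.
Unit clause (b) forces b = 1.
Unit clause (~d) forces d = 0.
Every clause now holds.

a ↦ 0,  b ↦ 1,  c ↦ 0,  d ↦ 0,  e ↦ 1,  f ↦ 0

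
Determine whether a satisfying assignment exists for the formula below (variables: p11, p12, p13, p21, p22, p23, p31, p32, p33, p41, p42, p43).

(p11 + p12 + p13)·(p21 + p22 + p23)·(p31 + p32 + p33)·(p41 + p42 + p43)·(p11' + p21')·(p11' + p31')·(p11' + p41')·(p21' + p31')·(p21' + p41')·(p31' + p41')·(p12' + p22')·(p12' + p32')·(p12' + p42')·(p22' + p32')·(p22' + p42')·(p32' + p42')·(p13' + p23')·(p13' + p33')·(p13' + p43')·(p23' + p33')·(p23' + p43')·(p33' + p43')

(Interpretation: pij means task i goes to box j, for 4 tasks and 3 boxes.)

No, unsatisfiable

Case p11 = 0:
Case p12 = 1:
(p22') alone gives p22 = 0.
(p32') alone gives p32 = 0.
(p42') alone gives p42 = 0.
Case p21 = 1:
(p31') alone gives p31 = 0.
(p33) alone gives p33 = 1.
(p41') alone gives p41 = 0.
(p43) alone gives p43 = 1.
That conflicts with the unit clause (p43').
So p21 must be the other value — set p21 = 0.
(p23) alone gives p23 = 1.
(p13') alone gives p13 = 0.
(p33') alone gives p33 = 0.
(p31) alone gives p31 = 1.
(p41') alone gives p41 = 0.
(p43) alone gives p43 = 1.
That conflicts with the unit clause (p43').
Both values of p21 lead to a conflict.
So p12 must be the other value — set p12 = 0.
(p13) alone gives p13 = 1.
(p23') alone gives p23 = 0.
(p33') alone gives p33 = 0.
(p43') alone gives p43 = 0.
Case p21 = 1:
(p31') alone gives p31 = 0.
(p32) alone gives p32 = 1.
(p41') alone gives p41 = 0.
(p42) alone gives p42 = 1.
That conflicts with the unit clause (p42').
So p21 must be the other value — set p21 = 0.
(p22) alone gives p22 = 1.
(p32') alone gives p32 = 0.
(p31) alone gives p31 = 1.
(p41') alone gives p41 = 0.
(p42) alone gives p42 = 1.
That conflicts with the unit clause (p42').
Both values of p21 lead to a conflict.
Both values of p12 lead to a conflict.
So p11 must be the other value — set p11 = 1.
(p21') alone gives p21 = 0.
(p31') alone gives p31 = 0.
(p41') alone gives p41 = 0.
Case p22 = 1:
(p12') alone gives p12 = 0.
(p32') alone gives p32 = 0.
(p33) alone gives p33 = 1.
(p42') alone gives p42 = 0.
(p43) alone gives p43 = 1.
That conflicts with the unit clause (p43').
So p22 must be the other value — set p22 = 0.
(p23) alone gives p23 = 1.
(p13') alone gives p13 = 0.
(p33') alone gives p33 = 0.
(p32) alone gives p32 = 1.
(p12') alone gives p12 = 0.
(p42') alone gives p42 = 0.
(p43) alone gives p43 = 1.
That conflicts with the unit clause (p43').
Both values of p22 lead to a conflict.
Both values of p11 lead to a conflict.
No assignment satisfies every clause.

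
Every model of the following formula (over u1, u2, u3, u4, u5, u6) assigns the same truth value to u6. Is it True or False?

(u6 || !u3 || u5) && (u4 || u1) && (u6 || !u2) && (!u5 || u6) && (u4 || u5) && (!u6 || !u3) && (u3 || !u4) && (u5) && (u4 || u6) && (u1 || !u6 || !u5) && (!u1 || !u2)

True

Suppose u6 = false.
The clause (!u2) is unit, so u2 = false.
The clause (!u5) is unit, so u5 = false.
Now (u5) is unsatisfied and unit — conflict.
So every satisfying assignment has u6 = True.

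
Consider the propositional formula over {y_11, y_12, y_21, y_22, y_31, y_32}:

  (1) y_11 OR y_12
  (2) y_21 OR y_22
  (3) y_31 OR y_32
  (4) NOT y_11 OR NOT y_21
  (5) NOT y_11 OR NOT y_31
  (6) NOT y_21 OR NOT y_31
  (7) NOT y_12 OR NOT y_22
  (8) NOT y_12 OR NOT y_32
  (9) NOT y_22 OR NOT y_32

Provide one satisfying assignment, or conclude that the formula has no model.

UNSATISFIABLE

Branch on y_11: set y_11 = true.
From the singleton clause (NOT y_21), y_21 = false.
From the singleton clause (y_22), y_22 = true.
From the singleton clause (NOT y_31), y_31 = false.
From the singleton clause (y_32), y_32 = true.
But (NOT y_32) is also a unit clause — contradiction.
Undo y_11 and try y_11 = false.
From the singleton clause (y_12), y_12 = true.
From the singleton clause (NOT y_22), y_22 = false.
From the singleton clause (y_21), y_21 = true.
From the singleton clause (NOT y_31), y_31 = false.
From the singleton clause (y_32), y_32 = true.
But (NOT y_32) is also a unit clause — contradiction.
Both values of y_11 lead to a conflict.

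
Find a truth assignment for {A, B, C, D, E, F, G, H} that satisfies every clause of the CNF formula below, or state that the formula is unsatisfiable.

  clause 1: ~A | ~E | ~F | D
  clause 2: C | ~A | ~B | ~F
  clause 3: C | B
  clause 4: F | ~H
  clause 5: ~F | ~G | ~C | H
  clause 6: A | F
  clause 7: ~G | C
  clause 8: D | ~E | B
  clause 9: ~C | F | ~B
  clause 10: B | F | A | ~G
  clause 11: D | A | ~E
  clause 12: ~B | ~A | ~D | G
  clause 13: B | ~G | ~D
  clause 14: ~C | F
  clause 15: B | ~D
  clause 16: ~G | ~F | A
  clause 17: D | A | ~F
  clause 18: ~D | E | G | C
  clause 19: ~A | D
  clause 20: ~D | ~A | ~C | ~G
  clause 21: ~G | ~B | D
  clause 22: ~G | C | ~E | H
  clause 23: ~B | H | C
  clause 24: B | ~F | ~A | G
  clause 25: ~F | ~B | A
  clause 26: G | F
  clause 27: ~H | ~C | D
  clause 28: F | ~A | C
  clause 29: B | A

UNSATISFIABLE

Branch on C: set C = 1.
(F) alone gives F = 1.
Branch on G: set G = 0.
Branch on B: set B = 1.
(A) alone gives A = 1.
(~D) alone gives D = 0.
That conflicts with the unit clause (D).
So B must be the other value — set B = 0.
(~D) alone gives D = 0.
(~E) alone gives E = 0.
(A) alone gives A = 1.
That conflicts with the unit clause (~A).
Both values of B lead to a conflict.
So G must be the other value — set G = 1.
(H) alone gives H = 1.
(A) alone gives A = 1.
(D) alone gives D = 1.
That conflicts with the unit clause (~D).
Both values of G lead to a conflict.
So C must be the other value — set C = 0.
(B) alone gives B = 1.
(~G) alone gives G = 0.
(H) alone gives H = 1.
(F) alone gives F = 1.
(~A) alone gives A = 0.
That conflicts with the unit clause (A).
Both values of C lead to a conflict.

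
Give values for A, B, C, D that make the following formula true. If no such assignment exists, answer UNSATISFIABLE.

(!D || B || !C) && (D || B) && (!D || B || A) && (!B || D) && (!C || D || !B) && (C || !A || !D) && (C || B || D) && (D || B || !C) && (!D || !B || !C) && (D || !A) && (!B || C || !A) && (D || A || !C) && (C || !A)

Try D = true.
Try B = true.
From the singleton clause (!C), C = false.
From the singleton clause (!A), A = false.
All clauses are satisfied.

A ↦ false; B ↦ true; C ↦ false; D ↦ true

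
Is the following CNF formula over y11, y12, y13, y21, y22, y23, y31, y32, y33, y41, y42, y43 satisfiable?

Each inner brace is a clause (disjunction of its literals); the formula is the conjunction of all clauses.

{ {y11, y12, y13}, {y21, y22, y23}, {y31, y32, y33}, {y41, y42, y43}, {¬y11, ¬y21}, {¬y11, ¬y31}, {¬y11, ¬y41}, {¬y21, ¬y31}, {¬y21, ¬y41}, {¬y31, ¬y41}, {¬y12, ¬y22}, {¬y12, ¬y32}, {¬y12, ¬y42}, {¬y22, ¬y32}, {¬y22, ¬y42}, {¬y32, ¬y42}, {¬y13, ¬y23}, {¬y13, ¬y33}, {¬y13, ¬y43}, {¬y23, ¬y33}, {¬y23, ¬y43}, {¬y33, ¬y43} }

No, unsatisfiable

Try y11 = False.
Try y12 = True.
From the singleton clause (¬y22), y22 = False.
From the singleton clause (¬y32), y32 = False.
From the singleton clause (¬y42), y42 = False.
Try y21 = True.
From the singleton clause (¬y31), y31 = False.
From the singleton clause (y33), y33 = True.
From the singleton clause (¬y41), y41 = False.
From the singleton clause (y43), y43 = True.
But (¬y43) is also a unit clause — contradiction.
Backtrack on y21: now try y21 = False.
From the singleton clause (y23), y23 = True.
From the singleton clause (¬y13), y13 = False.
From the singleton clause (¬y33), y33 = False.
From the singleton clause (y31), y31 = True.
From the singleton clause (¬y41), y41 = False.
From the singleton clause (y43), y43 = True.
But (¬y43) is also a unit clause — contradiction.
Either choice for y21 ends in contradiction.
Backtrack on y12: now try y12 = False.
From the singleton clause (y13), y13 = True.
From the singleton clause (¬y23), y23 = False.
From the singleton clause (¬y33), y33 = False.
From the singleton clause (¬y43), y43 = False.
Try y21 = True.
From the singleton clause (¬y31), y31 = False.
From the singleton clause (y32), y32 = True.
From the singleton clause (¬y41), y41 = False.
From the singleton clause (y42), y42 = True.
But (¬y42) is also a unit clause — contradiction.
Backtrack on y21: now try y21 = False.
From the singleton clause (y22), y22 = True.
From the singleton clause (¬y32), y32 = False.
From the singleton clause (y31), y31 = True.
From the singleton clause (¬y41), y41 = False.
From the singleton clause (y42), y42 = True.
But (¬y42) is also a unit clause — contradiction.
Either choice for y21 ends in contradiction.
Either choice for y12 ends in contradiction.
Backtrack on y11: now try y11 = True.
From the singleton clause (¬y21), y21 = False.
From the singleton clause (¬y31), y31 = False.
From the singleton clause (¬y41), y41 = False.
Try y22 = True.
From the singleton clause (¬y12), y12 = False.
From the singleton clause (¬y32), y32 = False.
From the singleton clause (y33), y33 = True.
From the singleton clause (¬y42), y42 = False.
From the singleton clause (y43), y43 = True.
But (¬y43) is also a unit clause — contradiction.
Backtrack on y22: now try y22 = False.
From the singleton clause (y23), y23 = True.
From the singleton clause (¬y13), y13 = False.
From the singleton clause (¬y33), y33 = False.
From the singleton clause (y32), y32 = True.
From the singleton clause (¬y12), y12 = False.
From the singleton clause (¬y42), y42 = False.
From the singleton clause (y43), y43 = True.
But (¬y43) is also a unit clause — contradiction.
Either choice for y22 ends in contradiction.
Either choice for y11 ends in contradiction.
No assignment satisfies every clause.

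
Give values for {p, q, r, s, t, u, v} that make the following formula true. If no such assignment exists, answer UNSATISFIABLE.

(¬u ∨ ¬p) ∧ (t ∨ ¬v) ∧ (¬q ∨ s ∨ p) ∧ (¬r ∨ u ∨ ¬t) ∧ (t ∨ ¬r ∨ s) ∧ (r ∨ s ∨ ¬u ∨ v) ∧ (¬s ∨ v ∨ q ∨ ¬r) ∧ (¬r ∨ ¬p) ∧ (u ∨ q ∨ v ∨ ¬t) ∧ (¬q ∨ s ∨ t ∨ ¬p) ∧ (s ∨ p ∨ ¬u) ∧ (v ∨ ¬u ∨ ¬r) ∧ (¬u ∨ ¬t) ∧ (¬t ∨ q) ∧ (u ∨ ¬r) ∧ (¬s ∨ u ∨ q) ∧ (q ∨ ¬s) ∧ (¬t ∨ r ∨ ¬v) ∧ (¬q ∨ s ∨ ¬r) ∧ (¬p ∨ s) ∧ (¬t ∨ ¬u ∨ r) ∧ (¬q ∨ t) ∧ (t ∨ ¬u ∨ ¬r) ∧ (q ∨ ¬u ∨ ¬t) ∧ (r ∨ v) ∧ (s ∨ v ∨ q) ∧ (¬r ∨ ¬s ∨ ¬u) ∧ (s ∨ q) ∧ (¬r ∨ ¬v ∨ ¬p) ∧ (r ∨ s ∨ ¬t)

Try u = False.
From the singleton clause (¬r), r = False.
From the singleton clause (v), v = True.
From the singleton clause (t), t = True.
That conflicts with the unit clause (¬t).
Backtrack on u: now try u = True.
From the singleton clause (¬p), p = False.
From the singleton clause (s), s = True.
From the singleton clause (¬t), t = False.
From the singleton clause (¬v), v = False.
From the singleton clause (¬r), r = False.
That conflicts with the unit clause (r).
Neither u = True nor u = False works.

UNSATISFIABLE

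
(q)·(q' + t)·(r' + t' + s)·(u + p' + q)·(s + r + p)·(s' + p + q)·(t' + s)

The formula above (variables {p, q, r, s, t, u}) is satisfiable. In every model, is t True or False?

True

Suppose t = 0.
The clause (q) is unit, so q = 1.
Now (q') is unsatisfied and unit — conflict.
So every satisfying assignment has t = True.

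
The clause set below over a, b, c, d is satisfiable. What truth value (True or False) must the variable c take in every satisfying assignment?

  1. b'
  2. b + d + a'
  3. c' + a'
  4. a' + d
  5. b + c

True

Suppose c = 0.
From the singleton clause (b'), b = 0.
That conflicts with the unit clause (b).
So every satisfying assignment has c = True.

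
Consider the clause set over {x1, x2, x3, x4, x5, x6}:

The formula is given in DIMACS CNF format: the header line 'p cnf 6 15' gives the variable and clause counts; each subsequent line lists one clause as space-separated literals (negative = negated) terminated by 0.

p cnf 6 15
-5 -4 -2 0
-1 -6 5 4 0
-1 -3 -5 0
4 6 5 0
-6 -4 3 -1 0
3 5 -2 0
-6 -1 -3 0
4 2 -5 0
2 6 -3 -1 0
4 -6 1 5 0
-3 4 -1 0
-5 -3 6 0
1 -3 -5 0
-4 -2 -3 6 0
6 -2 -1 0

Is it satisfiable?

Yes, satisfiable

Branch on x5: set x5 = False.
Branch on x4: set x4 = True.
Branch on x3: set x3 = False.
(¬x2) alone gives x2 = False.
Branch on x6: set x6 = False.
All clauses hold; x1 can take either value.
A satisfying assignment: x1: False,  x2: False,  x3: False,  x4: True,  x5: False,  x6: False.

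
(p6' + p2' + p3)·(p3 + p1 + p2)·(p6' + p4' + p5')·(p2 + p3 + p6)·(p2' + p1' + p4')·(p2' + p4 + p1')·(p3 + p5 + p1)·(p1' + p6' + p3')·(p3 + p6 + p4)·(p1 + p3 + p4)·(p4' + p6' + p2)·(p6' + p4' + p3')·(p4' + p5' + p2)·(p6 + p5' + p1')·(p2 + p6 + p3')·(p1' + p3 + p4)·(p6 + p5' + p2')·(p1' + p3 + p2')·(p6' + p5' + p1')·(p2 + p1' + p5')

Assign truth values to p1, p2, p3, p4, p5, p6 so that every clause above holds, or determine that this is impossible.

p1=0,  p2=1,  p3=1,  p4=1,  p5=0,  p6=0

Case p6 = 0:
Case p2 = 1:
Unit clause (p5') forces p5 = 0.
Case p1 = 0:
Unit clause (p3) forces p3 = 1.
No clause remains; p4 is free.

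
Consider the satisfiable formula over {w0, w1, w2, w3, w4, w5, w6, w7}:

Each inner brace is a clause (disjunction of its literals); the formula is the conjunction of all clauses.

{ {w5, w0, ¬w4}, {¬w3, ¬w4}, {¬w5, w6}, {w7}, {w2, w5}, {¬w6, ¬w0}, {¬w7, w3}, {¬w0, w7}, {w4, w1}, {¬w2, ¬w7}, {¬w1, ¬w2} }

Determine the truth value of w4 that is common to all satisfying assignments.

Suppose w4 = True.
From the singleton clause (¬w3), w3 = False.
From the singleton clause (w7), w7 = True.
Now (¬w7) is unsatisfied and unit — conflict.
So every satisfying assignment has w4 = False.

False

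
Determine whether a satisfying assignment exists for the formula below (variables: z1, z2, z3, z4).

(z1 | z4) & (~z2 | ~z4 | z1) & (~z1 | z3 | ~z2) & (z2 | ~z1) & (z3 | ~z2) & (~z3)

Yes

The clause (~z3) is unit, so z3 = 0.
The clause (~z2) is unit, so z2 = 0.
The clause (~z1) is unit, so z1 = 0.
The clause (z4) is unit, so z4 = 1.
All clauses are satisfied.
A satisfying assignment: z1=0, z2=0, z3=0, z4=1.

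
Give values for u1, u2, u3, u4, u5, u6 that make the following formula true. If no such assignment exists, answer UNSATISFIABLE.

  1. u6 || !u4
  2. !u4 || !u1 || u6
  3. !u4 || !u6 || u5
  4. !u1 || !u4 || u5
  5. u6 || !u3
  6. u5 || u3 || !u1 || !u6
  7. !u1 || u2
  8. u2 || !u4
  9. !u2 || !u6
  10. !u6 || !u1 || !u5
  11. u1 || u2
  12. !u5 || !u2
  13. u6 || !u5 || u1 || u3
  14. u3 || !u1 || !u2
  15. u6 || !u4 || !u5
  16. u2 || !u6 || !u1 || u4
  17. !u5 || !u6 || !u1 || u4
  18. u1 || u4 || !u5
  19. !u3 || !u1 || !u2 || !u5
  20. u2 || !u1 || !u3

Case u6 = false:
(!u4) alone gives u4 = false.
(!u3) alone gives u3 = false.
Case u1 = false:
(u2) alone gives u2 = true.
(!u5) alone gives u5 = false.
This assignment satisfies each clause.

u1: false,  u2: true,  u3: false,  u4: false,  u5: false,  u6: false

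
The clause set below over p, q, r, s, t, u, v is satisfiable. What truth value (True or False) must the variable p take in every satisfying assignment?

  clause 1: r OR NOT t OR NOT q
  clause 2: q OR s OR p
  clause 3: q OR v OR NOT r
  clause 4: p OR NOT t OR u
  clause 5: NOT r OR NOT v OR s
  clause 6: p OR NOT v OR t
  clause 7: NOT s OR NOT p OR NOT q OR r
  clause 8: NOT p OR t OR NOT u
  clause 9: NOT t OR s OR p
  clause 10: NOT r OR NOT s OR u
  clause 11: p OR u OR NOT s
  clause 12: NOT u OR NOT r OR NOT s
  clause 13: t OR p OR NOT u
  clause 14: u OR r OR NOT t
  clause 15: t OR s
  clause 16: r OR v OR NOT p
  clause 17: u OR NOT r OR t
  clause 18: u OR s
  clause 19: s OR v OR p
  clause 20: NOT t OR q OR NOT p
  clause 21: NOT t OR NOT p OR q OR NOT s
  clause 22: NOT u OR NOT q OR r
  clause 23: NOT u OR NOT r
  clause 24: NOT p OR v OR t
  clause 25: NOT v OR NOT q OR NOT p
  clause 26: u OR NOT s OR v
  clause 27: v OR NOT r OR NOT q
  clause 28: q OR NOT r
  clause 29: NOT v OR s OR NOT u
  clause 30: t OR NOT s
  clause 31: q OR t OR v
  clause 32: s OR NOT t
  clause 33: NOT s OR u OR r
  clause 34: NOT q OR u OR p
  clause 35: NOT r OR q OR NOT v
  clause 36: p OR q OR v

Suppose p = true.
Try t = true.
The clause (q) is unit, so q = true.
The clause (r) is unit, so r = true.
The clause (NOT u) is unit, so u = false.
The clause (NOT s) is unit, so s = false.
That conflicts with the unit clause (s).
Backtrack on t: now try t = false.
The clause (NOT u) is unit, so u = false.
The clause (s) is unit, so s = true.
That conflicts with the unit clause (NOT s).
Either choice for t ends in contradiction.
So every satisfying assignment has p = False.

False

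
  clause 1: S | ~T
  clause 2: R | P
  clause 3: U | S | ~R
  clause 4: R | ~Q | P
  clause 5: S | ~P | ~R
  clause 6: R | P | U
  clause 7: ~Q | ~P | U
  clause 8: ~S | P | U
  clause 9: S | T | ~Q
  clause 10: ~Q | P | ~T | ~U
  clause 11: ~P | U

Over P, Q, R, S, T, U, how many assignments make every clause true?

13

There are 2^6 = 64 truth assignments over (P, Q, R, S, T, U).
Split on Q. With Q = 1, the clauses containing Q are satisfied and ~Q drops from the rest; 5 of the 2^5 = 32 assignments to the other variables satisfy what remains.
With Q = 0, by the same count on the reduced clause set, 8 assignments work.
(One model: P=F, Q=F, R=T, S=F, T=F, U=T.)
Total: 5 + 8 = 13.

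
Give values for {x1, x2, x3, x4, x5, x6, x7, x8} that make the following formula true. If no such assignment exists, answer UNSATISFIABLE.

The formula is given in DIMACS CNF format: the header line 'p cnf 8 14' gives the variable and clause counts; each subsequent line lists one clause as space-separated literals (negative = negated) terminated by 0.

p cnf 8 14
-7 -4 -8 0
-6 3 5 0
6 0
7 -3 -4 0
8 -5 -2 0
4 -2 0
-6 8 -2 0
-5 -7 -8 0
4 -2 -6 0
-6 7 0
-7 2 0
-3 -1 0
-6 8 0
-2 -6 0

(x6) alone gives x6 = True.
(x7) alone gives x7 = True.
(x2) alone gives x2 = True.
Now (¬x2) is unsatisfied and unit — conflict.

UNSATISFIABLE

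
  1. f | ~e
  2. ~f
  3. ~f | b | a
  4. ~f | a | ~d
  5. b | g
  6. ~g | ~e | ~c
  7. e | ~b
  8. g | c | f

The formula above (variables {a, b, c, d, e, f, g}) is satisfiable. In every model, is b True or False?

False

Suppose b = 1.
Unit clause (~f) forces f = 0.
Unit clause (~e) forces e = 0.
Now (e) is unsatisfied and unit — conflict.
So every satisfying assignment has b = False.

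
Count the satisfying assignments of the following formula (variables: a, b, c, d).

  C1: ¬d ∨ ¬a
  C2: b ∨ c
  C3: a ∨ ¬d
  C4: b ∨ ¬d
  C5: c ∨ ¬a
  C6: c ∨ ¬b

4

There are 2^4 = 16 truth assignments over (a, b, c, d).
Check each against the 6 clauses (columns in the order a, b, c, d):
  F F F F  ✗ fails (b ∨ c)
  F F F T  ✗ fails (b ∨ c)
  F F T F  ✓ satisfies all
  F F T T  ✗ fails (a ∨ ¬d)
  F T F F  ✗ fails (c ∨ ¬b)
  F T F T  ✗ fails (a ∨ ¬d)
  F T T F  ✓ satisfies all
  F T T T  ✗ fails (a ∨ ¬d)
  T F F F  ✗ fails (b ∨ c)
  T F F T  ✗ fails (¬d ∨ ¬a)
  T F T F  ✓ satisfies all
  T F T T  ✗ fails (¬d ∨ ¬a)
  T T F F  ✗ fails (c ∨ ¬a)
  T T F T  ✗ fails (¬d ∨ ¬a)
  T T T F  ✓ satisfies all
  T T T T  ✗ fails (¬d ∨ ¬a)
4 of the 16 rows are models.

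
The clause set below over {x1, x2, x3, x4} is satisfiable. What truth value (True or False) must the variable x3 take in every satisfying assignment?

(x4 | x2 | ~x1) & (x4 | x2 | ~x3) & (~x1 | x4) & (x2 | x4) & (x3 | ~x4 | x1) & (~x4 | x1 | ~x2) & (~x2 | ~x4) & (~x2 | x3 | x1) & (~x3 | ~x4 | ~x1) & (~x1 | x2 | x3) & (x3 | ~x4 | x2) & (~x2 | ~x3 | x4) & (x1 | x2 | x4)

True

Suppose x3 = 0.
Suppose x1 = 0.
From the singleton clause (~x4), x4 = 0.
From the singleton clause (x2), x2 = 1.
But (~x2) is also a unit clause — contradiction.
Undo x1 and try x1 = 1.
From the singleton clause (x4), x4 = 1.
From the singleton clause (~x2), x2 = 0.
But (x2) is also a unit clause — contradiction.
Neither x1 = 1 nor x1 = 0 works.
So every satisfying assignment has x3 = True.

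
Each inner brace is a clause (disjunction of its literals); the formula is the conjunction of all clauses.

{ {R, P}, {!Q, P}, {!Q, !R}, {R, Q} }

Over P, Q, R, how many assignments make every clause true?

3

There are 2^3 = 8 truth assignments over (P, Q, R).
Check each against the 4 clauses (columns in the order P, Q, R):
  F F F  ✗ fails (R || P)
  F F T  ✓ satisfies all
  F T F  ✗ fails (R || P)
  F T T  ✗ fails (!Q || P)
  T F F  ✗ fails (R || Q)
  T F T  ✓ satisfies all
  T T F  ✓ satisfies all
  T T T  ✗ fails (!Q || !R)
3 of the 8 rows are models.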